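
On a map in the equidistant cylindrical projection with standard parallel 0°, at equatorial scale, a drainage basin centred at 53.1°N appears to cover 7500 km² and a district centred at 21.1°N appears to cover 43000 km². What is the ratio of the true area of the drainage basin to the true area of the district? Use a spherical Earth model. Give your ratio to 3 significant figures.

Plate carrée has h = 1 and k = sec φ, giving areal scale sec φ; true area = (apparent area) · cos φ.
True area of drainage basin: 7500 × cos(53.1°) = 7500 × 0.6004 = 4503 km².
True area of district: 43000 × cos(21.1°) = 43000 × 0.9330 = 40120 km².
Ratio = 4503 / 40120 ≈ 0.112.

0.112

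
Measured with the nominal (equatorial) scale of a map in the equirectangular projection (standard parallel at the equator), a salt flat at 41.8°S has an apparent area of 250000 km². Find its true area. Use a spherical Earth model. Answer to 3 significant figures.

186000 km²

In the plate carrée (x = Rλ, y = Rφ), meridians are true-scale (h = 1) and parallels are stretched by k = sec φ.
Areal scale = h·k = 1 × sec φ; at 41.8°, h = 1.000, k = 1.341, so h·k = 1.341.
True area = apparent / (areal scale) = 250000 / 1.341 ≈ 186000 km².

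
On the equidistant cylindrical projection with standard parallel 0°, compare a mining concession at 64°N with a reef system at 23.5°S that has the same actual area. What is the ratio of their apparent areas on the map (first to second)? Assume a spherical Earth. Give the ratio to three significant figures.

2.09

Plate carrée maps x = Rλ, y = Rφ. The meridian scale is h = 1 and the parallel scale is k = 1/cos φ = sec φ.
Areal scale at 64°: h·k = 1.000 × 2.281 = 2.281.
Areal scale at 23.5°: h·k = 1.000 × 1.090 = 1.090.
Ratio = 2.281/1.090 ≈ 2.09.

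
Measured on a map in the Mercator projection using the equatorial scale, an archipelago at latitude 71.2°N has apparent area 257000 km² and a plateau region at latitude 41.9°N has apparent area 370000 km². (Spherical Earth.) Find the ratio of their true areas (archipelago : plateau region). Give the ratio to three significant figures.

Since Mercator area scale is 1/cos²φ, the true area equals the apparent area multiplied by cos²φ.
True area of archipelago: 257000 × cos²(71.2°) = 257000 × 0.1039 = 26690 km².
True area of plateau region: 370000 × cos²(41.9°) = 370000 × 0.5540 = 205000 km².
Ratio = 26690 / 205000 ≈ 0.130.

0.130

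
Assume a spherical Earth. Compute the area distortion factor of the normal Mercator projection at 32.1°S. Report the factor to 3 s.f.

Mercator is conformal, so the point scale is isotropic: h = k = sec φ = 1/cos φ.
Areal scale = k² = sec²φ = 1/cos²(32.1°) = 1/0.8471² = 1.394.

1.39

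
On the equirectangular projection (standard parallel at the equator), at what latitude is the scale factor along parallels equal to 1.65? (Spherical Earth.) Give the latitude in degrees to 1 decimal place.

Plate carrée: h = 1, k = sec φ along parallels.
sec φ = 1.65  ⇒  cos φ = 0.6061  ⇒  φ ≈ 52.7°.

52.7°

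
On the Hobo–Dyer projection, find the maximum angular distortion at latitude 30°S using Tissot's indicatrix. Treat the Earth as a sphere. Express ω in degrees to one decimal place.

10.0°

The Hobo–Dyer projection is cylindrical equal-area with φ₀ = 37.5°. A cylindrical equal-area projection with standard parallel φ₀ has meridian scale h = cos φ / cos φ₀ and parallel scale k = cos φ₀ / cos φ (so areas are preserved, h·k = 1).
At 30°: h = 1.092, k = 0.9161; principal scales a = 1.092, b = 0.9161.
sin(ω/2) = (a − b)/(a + b) = 0.1755/2.008 = 0.08742, so ω = 2 arcsin(0.08742) ≈ 10.0°.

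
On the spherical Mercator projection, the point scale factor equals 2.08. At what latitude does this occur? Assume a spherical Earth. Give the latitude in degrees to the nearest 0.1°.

Mercator scale is k = sec φ = 1/cos φ.
1/cos φ = 2.08  ⇒  cos φ = 0.4808  ⇒  φ = arccos(0.4808) ≈ 61.3°.

61.3°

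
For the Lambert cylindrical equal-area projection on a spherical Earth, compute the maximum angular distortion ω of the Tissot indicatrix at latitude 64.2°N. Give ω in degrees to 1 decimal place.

The Lambert cylindrical equal-area projection is the cylindrical equal-area projection with its standard parallel at the equator (φ₀ = 0). For cylindrical equal-area with standard parallel φ₀, h = cos φ / cos φ₀ and k = cos φ₀ / cos φ, so h·k = 1.
At 64.2°: h = 0.4352, k = 2.298; principal scales a = 2.298, b = 0.4352.
sin(ω/2) = (a − b)/(a + b) = 1.862/2.733 = 0.6815, so ω = 2 arcsin(0.6815) ≈ 85.9°.

85.9°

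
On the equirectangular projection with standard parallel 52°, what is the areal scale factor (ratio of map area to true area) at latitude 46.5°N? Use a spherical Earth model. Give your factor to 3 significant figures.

With standard parallel φ₀ = 52°, the equirectangular projection gives x = Rλ cos φ₀, y = Rφ, so h = 1 and k = cos 52° / cos φ.
Areal scale = h·k = 1 × cos φ₀ / cos φ; at 46.5°, h = 1.000, k = 0.8944, so h·k = 0.8944.

0.894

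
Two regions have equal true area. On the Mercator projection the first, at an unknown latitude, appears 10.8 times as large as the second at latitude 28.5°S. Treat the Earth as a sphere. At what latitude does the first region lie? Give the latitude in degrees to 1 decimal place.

Mercator areal scale is sec²φ, so apparent-area ratio = sec²φ₁ / sec²φ₂ = cos²φ₂ / cos²φ₁.
cos²φ₂ / cos²φ₁ = 10.8  ⇒  cos φ₁ = cos 28.5° / √10.8 = 0.8788/3.286 = 0.2674.
φ₁ = arccos(0.2674) ≈ 74.5°.

74.5°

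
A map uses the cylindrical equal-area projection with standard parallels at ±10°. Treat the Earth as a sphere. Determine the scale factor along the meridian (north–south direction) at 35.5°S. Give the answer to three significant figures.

0.827

Cylindrical equal-area (φ₀ = 10°): h = cos φ / cos 10° along meridians, k = cos 10° / cos φ along parallels; h·k = 1.
h = cos 35.5° / cos 10° = 0.8141/0.9848 = 0.8267.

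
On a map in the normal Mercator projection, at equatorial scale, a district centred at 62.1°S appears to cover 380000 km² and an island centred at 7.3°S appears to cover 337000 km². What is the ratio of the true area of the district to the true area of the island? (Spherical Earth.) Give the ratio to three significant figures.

0.251

Mercator's areal exaggeration is sec²φ; hence true area = (apparent area) · cos²φ.
True area of district: 380000 × cos²(62.1°) = 380000 × 0.2190 = 83200 km².
True area of island: 337000 × cos²(7.3°) = 337000 × 0.9839 = 331600 km².
Ratio = 83200 / 331600 ≈ 0.251.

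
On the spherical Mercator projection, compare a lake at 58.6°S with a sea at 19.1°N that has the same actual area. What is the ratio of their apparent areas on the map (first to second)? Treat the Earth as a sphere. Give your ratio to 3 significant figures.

3.29

On Mercator, area is exaggerated by sec²φ = 1/cos²φ.
At 58.6°: sec²(58.6°) = 1/0.5210² = 3.684.
At 19.1°: sec²(19.1°) = 1/0.9449² = 1.120.
Ratio = 3.684/1.120 = cos²(19.1°)/cos²(58.6°) ≈ 3.29.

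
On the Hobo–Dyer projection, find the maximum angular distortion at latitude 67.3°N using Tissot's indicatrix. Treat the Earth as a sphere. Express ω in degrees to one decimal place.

Hobo–Dyer is a cylindrical equal-area projection with standard parallels at ±37.5°. Cylindrical equal-area (φ₀ = 37.5°): h = cos φ / cos 37.5° along meridians, k = cos 37.5° / cos φ along parallels; h·k = 1.
At 67.3°: h = 0.4864, k = 2.056; principal scales a = 2.056, b = 0.4864.
sin(ω/2) = (a − b)/(a + b) = 1.569/2.542 = 0.6173, so ω = 2 arcsin(0.6173) ≈ 76.2°.

76.2°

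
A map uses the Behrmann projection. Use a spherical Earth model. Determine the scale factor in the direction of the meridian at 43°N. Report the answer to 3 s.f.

Behrmann is a cylindrical equal-area projection with standard parallels at ±30°. For cylindrical equal-area with standard parallel φ₀, h = cos φ / cos φ₀ and k = cos φ₀ / cos φ, so h·k = 1.
h = cos 43° / cos 30° = 0.7314/0.8660 = 0.8445.

0.844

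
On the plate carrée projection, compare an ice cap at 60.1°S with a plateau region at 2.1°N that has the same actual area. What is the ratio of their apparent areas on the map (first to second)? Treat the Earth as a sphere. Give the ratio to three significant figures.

Plate carrée maps x = Rλ, y = Rφ. The meridian scale is h = 1 and the parallel scale is k = 1/cos φ = sec φ.
Areal scale at 60.1°: h·k = 1.000 × 2.006 = 2.006.
Areal scale at 2.1°: h·k = 1.000 × 1.001 = 1.001.
Ratio = 2.006/1.001 ≈ 2.00.

2.00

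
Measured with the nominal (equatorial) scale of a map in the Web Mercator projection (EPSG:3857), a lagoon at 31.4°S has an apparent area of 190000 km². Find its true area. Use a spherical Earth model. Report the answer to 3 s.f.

138000 km²

For Mercator, h = k = sec φ (a conformal cylindrical projection has a single point scale, 1/cos φ).
Areal scale = k² = sec²φ = 1/cos²(31.4°) = 1/0.8536² = 1.373.
True area = apparent / (areal scale) = 190000 / 1.373 ≈ 138000 km².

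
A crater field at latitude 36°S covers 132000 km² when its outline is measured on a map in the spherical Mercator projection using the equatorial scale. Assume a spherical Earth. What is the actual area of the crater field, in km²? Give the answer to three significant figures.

For Mercator, h = k = sec φ (a conformal cylindrical projection has a single point scale, 1/cos φ).
Areal scale = k² = sec²φ = 1/cos²(36°) = 1/0.8090² = 1.528.
True area = apparent / (areal scale) = 132000 / 1.528 ≈ 86400 km².

86400 km²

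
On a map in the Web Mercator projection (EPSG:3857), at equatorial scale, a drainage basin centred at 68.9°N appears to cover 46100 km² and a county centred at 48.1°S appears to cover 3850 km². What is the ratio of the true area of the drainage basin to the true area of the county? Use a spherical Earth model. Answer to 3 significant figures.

Mercator's areal exaggeration is sec²φ; hence true area = (apparent area) · cos²φ.
True area of drainage basin: 46100 × cos²(68.9°) = 46100 × 0.1296 = 5974 km².
True area of county: 3850 × cos²(48.1°) = 3850 × 0.4460 = 1717 km².
Ratio = 5974 / 1717 ≈ 3.48.

3.48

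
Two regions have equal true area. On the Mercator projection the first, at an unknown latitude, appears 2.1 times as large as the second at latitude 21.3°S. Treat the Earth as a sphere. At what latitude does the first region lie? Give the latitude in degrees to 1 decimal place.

50.0°

On Mercator, (apparent₁)/(apparent₂) = sec²φ₁ / sec²φ₂ when true areas are equal.
cos²φ₂ / cos²φ₁ = 2.1  ⇒  cos φ₁ = cos 21.3° / √2.1 = 0.9317/1.449 = 0.6429.
φ₁ = arccos(0.6429) ≈ 50.0°.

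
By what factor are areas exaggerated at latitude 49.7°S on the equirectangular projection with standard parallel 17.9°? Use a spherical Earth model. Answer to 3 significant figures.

1.47

With standard parallel φ₀ = 17.9°, the equirectangular projection gives x = Rλ cos φ₀, y = Rφ, so h = 1 and k = cos 17.9° / cos φ.
Areal scale = h·k = 1 × cos φ₀ / cos φ; at 49.7°, h = 1.000, k = 1.471, so h·k = 1.471.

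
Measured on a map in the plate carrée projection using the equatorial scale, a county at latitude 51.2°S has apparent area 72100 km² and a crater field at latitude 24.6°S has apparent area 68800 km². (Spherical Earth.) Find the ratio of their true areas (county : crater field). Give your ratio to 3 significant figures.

0.722

On the plate carrée, areal scale = h·k = 1 × sec φ, so true area = apparent × cos φ.
True area of county: 72100 × cos(51.2°) = 72100 × 0.6266 = 45180 km².
True area of crater field: 68800 × cos(24.6°) = 68800 × 0.9092 = 62560 km².
Ratio = 45180 / 62560 ≈ 0.722.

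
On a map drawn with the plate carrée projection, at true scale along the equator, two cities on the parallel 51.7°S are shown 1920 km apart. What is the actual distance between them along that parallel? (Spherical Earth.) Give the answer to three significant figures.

1190 km

For the equirectangular projection with φ₀ = 0 (plate carrée), h = 1 along meridians and k = sec φ along parallels.
Along the parallel at 51.7°, map distances are exaggerated by k = sec 51.7° = 1.613.
True distance = 1920 / 1.613 = 1920 × cos 51.7° ≈ 1190 km.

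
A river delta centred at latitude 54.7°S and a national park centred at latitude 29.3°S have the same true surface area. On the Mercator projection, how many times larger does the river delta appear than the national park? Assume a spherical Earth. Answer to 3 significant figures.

2.28

Mercator is conformal with k = sec φ, so areal scale = k² = sec²φ.
At 54.7°: sec²(54.7°) = 1/0.5779² = 2.995.
At 29.3°: sec²(29.3°) = 1/0.8721² = 1.315.
Ratio = 2.995/1.315 = cos²(29.3°)/cos²(54.7°) ≈ 2.28.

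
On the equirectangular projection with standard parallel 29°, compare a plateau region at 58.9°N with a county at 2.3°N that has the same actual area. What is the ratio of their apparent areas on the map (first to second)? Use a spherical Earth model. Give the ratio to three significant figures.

1.93

The equidistant cylindrical projection with φ₀ = 29° has h = 1 (meridians true) and k = cos φ₀ / cos φ along parallels.
Areal scale at 58.9°: h·k = 1.000 × 1.693 = 1.693.
Areal scale at 2.3°: h·k = 1.000 × 0.8753 = 0.8753.
Ratio = 1.693/0.8753 ≈ 1.93.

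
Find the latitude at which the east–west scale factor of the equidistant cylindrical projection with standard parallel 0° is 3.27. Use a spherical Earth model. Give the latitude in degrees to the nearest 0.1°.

72.2°

Plate carrée: h = 1, k = sec φ along parallels.
sec φ = 3.27  ⇒  cos φ = 0.3058  ⇒  φ ≈ 72.2°.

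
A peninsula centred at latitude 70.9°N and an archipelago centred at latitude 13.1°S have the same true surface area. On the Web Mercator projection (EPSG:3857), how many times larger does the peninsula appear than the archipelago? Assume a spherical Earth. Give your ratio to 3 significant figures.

Mercator areal scale is sec²φ.
At 70.9°: sec²(70.9°) = 1/0.3272² = 9.340.
At 13.1°: sec²(13.1°) = 1/0.9740² = 1.054.
Ratio = 9.340/1.054 = cos²(13.1°)/cos²(70.9°) ≈ 8.86.

8.86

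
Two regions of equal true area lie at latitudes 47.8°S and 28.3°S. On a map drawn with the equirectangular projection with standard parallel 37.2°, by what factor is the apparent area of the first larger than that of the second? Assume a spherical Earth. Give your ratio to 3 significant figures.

In the equirectangular projection with standard parallel φ₀ = 37.2° (x = Rλ cos φ₀, y = Rφ), meridians are true-scale (h = 1) and the parallel scale is k = cos φ₀ / cos φ.
Areal scale at 47.8°: h·k = 1.000 × 1.186 = 1.186.
Areal scale at 28.3°: h·k = 1.000 × 0.9047 = 0.9047.
Ratio = 1.186/0.9047 ≈ 1.31.

1.31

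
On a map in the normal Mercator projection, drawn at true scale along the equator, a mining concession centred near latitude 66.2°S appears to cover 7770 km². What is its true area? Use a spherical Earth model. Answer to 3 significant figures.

1270 km²

The Mercator projection is conformal; its linear scale factor is the same in every direction and equals sec φ = 1/cos φ.
Areal scale = k² = sec²φ = 1/cos²(66.2°) = 1/0.4035² = 6.141.
True area = apparent / (areal scale) = 7770 / 6.141 ≈ 1270 km².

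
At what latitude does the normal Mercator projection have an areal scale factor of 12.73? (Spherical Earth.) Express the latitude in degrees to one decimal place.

73.7°

Mercator areal scale is sec²φ.
sec²φ = 12.73  ⇒  cos²φ = 0.07855  ⇒  cos φ = 0.2803.
φ = arccos(0.2803) ≈ 73.7°.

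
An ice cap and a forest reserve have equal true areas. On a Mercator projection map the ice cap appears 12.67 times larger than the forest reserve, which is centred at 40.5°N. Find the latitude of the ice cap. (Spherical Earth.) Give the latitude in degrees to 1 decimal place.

77.7°

Mercator areal scale is sec²φ, so apparent-area ratio = sec²φ₁ / sec²φ₂ = cos²φ₂ / cos²φ₁.
cos²φ₂ / cos²φ₁ = 12.67  ⇒  cos φ₁ = cos 40.5° / √12.67 = 0.7604/3.559 = 0.2136.
φ₁ = arccos(0.2136) ≈ 77.7°.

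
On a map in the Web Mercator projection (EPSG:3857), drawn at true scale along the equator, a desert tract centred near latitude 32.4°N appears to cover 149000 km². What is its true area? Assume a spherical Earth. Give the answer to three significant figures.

106000 km²

For Mercator, h = k = sec φ (a conformal cylindrical projection has a single point scale, 1/cos φ).
Areal scale = k² = sec²φ = 1/cos²(32.4°) = 1/0.8443² = 1.403.
True area = apparent / (areal scale) = 149000 / 1.403 ≈ 106000 km².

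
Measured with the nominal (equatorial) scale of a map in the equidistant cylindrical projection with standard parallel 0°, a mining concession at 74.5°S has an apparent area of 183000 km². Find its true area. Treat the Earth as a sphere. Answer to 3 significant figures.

48900 km²

Plate carrée maps x = Rλ, y = Rφ. The meridian scale is h = 1 and the parallel scale is k = 1/cos φ = sec φ.
Areal scale = h·k = 1 × sec φ; at 74.5°, h = 1.000, k = 3.742, so h·k = 3.742.
True area = apparent / (areal scale) = 183000 / 3.742 ≈ 48900 km².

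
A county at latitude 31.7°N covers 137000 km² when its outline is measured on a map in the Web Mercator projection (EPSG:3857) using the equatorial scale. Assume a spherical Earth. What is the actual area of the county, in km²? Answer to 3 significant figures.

99200 km²

The Mercator projection is conformal; its linear scale factor is the same in every direction and equals sec φ = 1/cos φ.
Areal scale = k² = sec²φ = 1/cos²(31.7°) = 1/0.8508² = 1.381.
True area = apparent / (areal scale) = 137000 / 1.381 ≈ 99200 km².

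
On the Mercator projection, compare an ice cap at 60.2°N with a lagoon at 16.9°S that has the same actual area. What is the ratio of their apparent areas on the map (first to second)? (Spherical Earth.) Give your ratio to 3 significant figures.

3.71

Mercator areal scale is sec²φ.
At 60.2°: sec²(60.2°) = 1/0.4970² = 4.049.
At 16.9°: sec²(16.9°) = 1/0.9568² = 1.092.
Ratio = 4.049/1.092 = cos²(16.9°)/cos²(60.2°) ≈ 3.71.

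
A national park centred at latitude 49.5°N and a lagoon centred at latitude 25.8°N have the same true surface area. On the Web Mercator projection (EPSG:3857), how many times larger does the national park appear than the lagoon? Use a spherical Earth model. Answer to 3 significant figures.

1.92

On Mercator, area is exaggerated by sec²φ = 1/cos²φ.
At 49.5°: sec²(49.5°) = 1/0.6494² = 2.371.
At 25.8°: sec²(25.8°) = 1/0.9003² = 1.234.
Ratio = 2.371/1.234 = cos²(25.8°)/cos²(49.5°) ≈ 1.92.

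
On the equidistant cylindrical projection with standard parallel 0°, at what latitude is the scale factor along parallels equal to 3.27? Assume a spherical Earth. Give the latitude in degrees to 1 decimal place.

72.2°

Plate carrée: h = 1, k = sec φ along parallels.
sec φ = 3.27  ⇒  cos φ = 0.3058  ⇒  φ ≈ 72.2°.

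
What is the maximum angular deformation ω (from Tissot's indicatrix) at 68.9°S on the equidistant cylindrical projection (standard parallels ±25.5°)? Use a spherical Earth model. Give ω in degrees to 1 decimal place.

With standard parallel φ₀ = 25.5°, the equirectangular projection gives x = Rλ cos φ₀, y = Rφ, so h = 1 and k = cos 25.5° / cos φ.
At 68.9°: h = 1.000, k = 2.507; principal scales a = 2.507, b = 1.000.
sin(ω/2) = (a − b)/(a + b) = 1.507/3.507 = 0.4297, so ω = 2 arcsin(0.4297) ≈ 50.9°.

50.9°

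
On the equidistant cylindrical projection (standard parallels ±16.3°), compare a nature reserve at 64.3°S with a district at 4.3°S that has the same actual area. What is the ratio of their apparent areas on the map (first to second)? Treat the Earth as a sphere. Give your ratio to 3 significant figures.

2.30

With standard parallel φ₀ = 16.3°, the equirectangular projection gives x = Rλ cos φ₀, y = Rφ, so h = 1 and k = cos 16.3° / cos φ.
Areal scale at 64.3°: h·k = 1.000 × 2.213 = 2.213.
Areal scale at 4.3°: h·k = 1.000 × 0.9625 = 0.9625.
Ratio = 2.213/0.9625 ≈ 2.30.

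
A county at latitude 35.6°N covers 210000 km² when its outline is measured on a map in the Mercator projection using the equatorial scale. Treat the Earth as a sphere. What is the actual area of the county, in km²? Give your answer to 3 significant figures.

139000 km²

For Mercator, h = k = sec φ (a conformal cylindrical projection has a single point scale, 1/cos φ).
Areal scale = k² = sec²φ = 1/cos²(35.6°) = 1/0.8131² = 1.513.
True area = apparent / (areal scale) = 210000 / 1.513 ≈ 139000 km².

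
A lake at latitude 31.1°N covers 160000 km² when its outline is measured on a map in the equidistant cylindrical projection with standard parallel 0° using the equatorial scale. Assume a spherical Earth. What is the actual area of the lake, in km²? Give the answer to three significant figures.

137000 km²

For the equirectangular projection with φ₀ = 0 (plate carrée), h = 1 along meridians and k = sec φ along parallels.
Areal scale = h·k = 1 × sec φ; at 31.1°, h = 1.000, k = 1.168, so h·k = 1.168.
True area = apparent / (areal scale) = 160000 / 1.168 ≈ 137000 km².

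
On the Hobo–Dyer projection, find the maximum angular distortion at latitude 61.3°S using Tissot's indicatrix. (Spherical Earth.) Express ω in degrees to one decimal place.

Hobo–Dyer is a cylindrical equal-area projection with standard parallels at ±37.5°. A cylindrical equal-area projection with standard parallel φ₀ has meridian scale h = cos φ / cos φ₀ and parallel scale k = cos φ₀ / cos φ (so areas are preserved, h·k = 1).
At 61.3°: h = 0.6053, k = 1.652; principal scales a = 1.652, b = 0.6053.
sin(ω/2) = (a − b)/(a + b) = 1.047/2.257 = 0.4637, so ω = 2 arcsin(0.4637) ≈ 55.3°.

55.3°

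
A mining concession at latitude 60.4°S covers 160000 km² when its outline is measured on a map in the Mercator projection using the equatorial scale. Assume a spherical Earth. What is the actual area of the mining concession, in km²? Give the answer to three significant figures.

The Mercator projection is conformal; its linear scale factor is the same in every direction and equals sec φ = 1/cos φ.
Areal scale = k² = sec²φ = 1/cos²(60.4°) = 1/0.4939² = 4.099.
True area = apparent / (areal scale) = 160000 / 4.099 ≈ 39000 km².

39000 km²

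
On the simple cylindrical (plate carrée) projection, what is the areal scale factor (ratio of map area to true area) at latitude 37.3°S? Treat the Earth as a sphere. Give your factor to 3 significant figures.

For the equirectangular projection with φ₀ = 0 (plate carrée), h = 1 along meridians and k = sec φ along parallels.
Areal scale = h·k = 1 × sec φ; at 37.3°, h = 1.000, k = 1.257, so h·k = 1.257.

1.26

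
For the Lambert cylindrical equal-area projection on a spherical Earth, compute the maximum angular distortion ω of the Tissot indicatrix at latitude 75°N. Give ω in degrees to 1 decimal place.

122.0°

The Lambert cylindrical equal-area projection is the cylindrical equal-area projection with its standard parallel at the equator (φ₀ = 0). A cylindrical equal-area projection with standard parallel φ₀ has meridian scale h = cos φ / cos φ₀ and parallel scale k = cos φ₀ / cos φ (so areas are preserved, h·k = 1).
At 75°: h = 0.2588, k = 3.864; principal scales a = 3.864, b = 0.2588.
sin(ω/2) = (a − b)/(a + b) = 3.605/4.123 = 0.8744, so ω = 2 arcsin(0.8744) ≈ 122.0°.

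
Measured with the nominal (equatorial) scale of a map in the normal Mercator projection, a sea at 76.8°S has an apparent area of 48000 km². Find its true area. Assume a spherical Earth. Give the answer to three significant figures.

2500 km²

Mercator is conformal, so the point scale is isotropic: h = k = sec φ = 1/cos φ.
Areal scale = k² = sec²φ = 1/cos²(76.8°) = 1/0.2284² = 19.18.
True area = apparent / (areal scale) = 48000 / 19.18 ≈ 2500 km².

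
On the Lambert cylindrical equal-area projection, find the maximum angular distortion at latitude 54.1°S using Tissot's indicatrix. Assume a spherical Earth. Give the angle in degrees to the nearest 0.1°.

58.5°

The Lambert cylindrical equal-area projection is the cylindrical equal-area projection with its standard parallel at the equator (φ₀ = 0). A cylindrical equal-area projection with standard parallel φ₀ has meridian scale h = cos φ / cos φ₀ and parallel scale k = cos φ₀ / cos φ (so areas are preserved, h·k = 1).
At 54.1°: h = 0.5864, k = 1.705; principal scales a = 1.705, b = 0.5864.
sin(ω/2) = (a − b)/(a + b) = 1.119/2.292 = 0.4883, so ω = 2 arcsin(0.4883) ≈ 58.5°.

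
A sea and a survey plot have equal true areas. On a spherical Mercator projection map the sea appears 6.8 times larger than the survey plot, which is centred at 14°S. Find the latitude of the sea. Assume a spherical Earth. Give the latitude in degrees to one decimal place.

For equal true areas on Mercator, apparent areas scale as sec²φ, so the ratio is cos²φ₂ / cos²φ₁.
cos²φ₂ / cos²φ₁ = 6.8  ⇒  cos φ₁ = cos 14° / √6.8 = 0.9703/2.608 = 0.3721.
φ₁ = arccos(0.3721) ≈ 68.2°.

68.2°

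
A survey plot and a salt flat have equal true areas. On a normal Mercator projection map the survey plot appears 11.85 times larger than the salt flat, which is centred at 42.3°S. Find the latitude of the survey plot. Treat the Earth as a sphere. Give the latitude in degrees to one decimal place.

For equal true areas on Mercator, apparent areas scale as sec²φ, so the ratio is cos²φ₂ / cos²φ₁.
cos²φ₂ / cos²φ₁ = 11.85  ⇒  cos φ₁ = cos 42.3° / √11.85 = 0.7396/3.442 = 0.2149.
φ₁ = arccos(0.2149) ≈ 77.6°.

77.6°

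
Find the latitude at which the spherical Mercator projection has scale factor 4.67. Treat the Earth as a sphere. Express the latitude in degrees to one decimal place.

77.6°

Mercator scale is k = sec φ = 1/cos φ.
1/cos φ = 4.67  ⇒  cos φ = 0.2141  ⇒  φ = arccos(0.2141) ≈ 77.6°.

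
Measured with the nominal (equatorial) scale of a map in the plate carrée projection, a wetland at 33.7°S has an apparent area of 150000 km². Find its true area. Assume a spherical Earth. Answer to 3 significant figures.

For the equirectangular projection with φ₀ = 0 (plate carrée), h = 1 along meridians and k = sec φ along parallels.
Areal scale = h·k = 1 × sec φ; at 33.7°, h = 1.000, k = 1.202, so h·k = 1.202.
True area = apparent / (areal scale) = 150000 / 1.202 ≈ 125000 km².

125000 km²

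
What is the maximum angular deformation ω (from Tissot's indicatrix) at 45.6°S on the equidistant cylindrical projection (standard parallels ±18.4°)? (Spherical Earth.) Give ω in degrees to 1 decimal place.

17.4°

With standard parallel φ₀ = 18.4°, the equirectangular projection gives x = Rλ cos φ₀, y = Rφ, so h = 1 and k = cos 18.4° / cos φ.
At 45.6°: h = 1.000, k = 1.356; principal scales a = 1.356, b = 1.000.
sin(ω/2) = (a − b)/(a + b) = 0.3562/2.356 = 0.1512, so ω = 2 arcsin(0.1512) ≈ 17.4°.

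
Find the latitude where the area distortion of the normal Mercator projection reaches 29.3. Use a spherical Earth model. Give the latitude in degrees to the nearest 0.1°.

79.4°

Mercator areal scale is sec²φ.
sec²φ = 29.3  ⇒  cos²φ = 0.03413  ⇒  cos φ = 0.1847.
φ = arccos(0.1847) ≈ 79.4°.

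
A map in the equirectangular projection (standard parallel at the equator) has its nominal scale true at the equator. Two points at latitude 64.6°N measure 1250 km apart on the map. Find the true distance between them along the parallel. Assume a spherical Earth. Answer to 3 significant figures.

536 km

Plate carrée maps x = Rλ, y = Rφ. The meridian scale is h = 1 and the parallel scale is k = 1/cos φ = sec φ.
Along the parallel at 64.6°, map distances are exaggerated by k = sec 64.6° = 2.331.
True distance = 1250 / 2.331 = 1250 × cos 64.6° ≈ 536 km.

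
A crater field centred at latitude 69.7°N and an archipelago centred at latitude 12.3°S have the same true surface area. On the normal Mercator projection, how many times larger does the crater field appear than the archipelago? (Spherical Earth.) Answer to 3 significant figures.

7.93

Mercator is conformal with k = sec φ, so areal scale = k² = sec²φ.
At 69.7°: sec²(69.7°) = 1/0.3469² = 8.308.
At 12.3°: sec²(12.3°) = 1/0.9770² = 1.048.
Ratio = 8.308/1.048 = cos²(12.3°)/cos²(69.7°) ≈ 7.93.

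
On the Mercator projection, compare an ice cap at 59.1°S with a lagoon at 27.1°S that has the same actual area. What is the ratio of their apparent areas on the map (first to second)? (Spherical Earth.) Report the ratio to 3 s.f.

3.00

Mercator is conformal with k = sec φ, so areal scale = k² = sec²φ.
At 59.1°: sec²(59.1°) = 1/0.5135² = 3.792.
At 27.1°: sec²(27.1°) = 1/0.8902² = 1.262.
Ratio = 3.792/1.262 = cos²(27.1°)/cos²(59.1°) ≈ 3.00.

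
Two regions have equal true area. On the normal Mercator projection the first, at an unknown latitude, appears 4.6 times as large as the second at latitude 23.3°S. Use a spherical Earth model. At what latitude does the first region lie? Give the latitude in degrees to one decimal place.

On Mercator, (apparent₁)/(apparent₂) = sec²φ₁ / sec²φ₂ when true areas are equal.
cos²φ₂ / cos²φ₁ = 4.6  ⇒  cos φ₁ = cos 23.3° / √4.6 = 0.9184/2.145 = 0.4282.
φ₁ = arccos(0.4282) ≈ 64.6°.

64.6°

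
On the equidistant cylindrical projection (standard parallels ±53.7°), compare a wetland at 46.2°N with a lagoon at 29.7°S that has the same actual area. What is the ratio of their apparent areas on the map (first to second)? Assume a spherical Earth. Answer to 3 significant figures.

With standard parallel φ₀ = 53.7°, the equirectangular projection gives x = Rλ cos φ₀, y = Rφ, so h = 1 and k = cos 53.7° / cos φ.
Areal scale at 46.2°: h·k = 1.000 × 0.8553 = 0.8553.
Areal scale at 29.7°: h·k = 1.000 × 0.6815 = 0.6815.
Ratio = 0.8553/0.6815 ≈ 1.25.

1.25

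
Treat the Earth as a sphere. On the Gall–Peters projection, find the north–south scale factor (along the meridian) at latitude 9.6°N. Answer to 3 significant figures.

1.39

The Gall–Peters projection is cylindrical equal-area with φ₀ = 45°. Cylindrical equal-area (φ₀ = 45°): h = cos φ / cos 45° along meridians, k = cos 45° / cos φ along parallels; h·k = 1.
h = cos 9.6° / cos 45° = 0.9860/0.7071 = 1.394.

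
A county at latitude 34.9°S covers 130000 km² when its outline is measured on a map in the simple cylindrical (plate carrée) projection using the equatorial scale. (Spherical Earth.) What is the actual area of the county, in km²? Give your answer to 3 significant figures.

For the equirectangular projection with φ₀ = 0 (plate carrée), h = 1 along meridians and k = sec φ along parallels.
Areal scale = h·k = 1 × sec φ; at 34.9°, h = 1.000, k = 1.219, so h·k = 1.219.
True area = apparent / (areal scale) = 130000 / 1.219 ≈ 107000 km².

107000 km²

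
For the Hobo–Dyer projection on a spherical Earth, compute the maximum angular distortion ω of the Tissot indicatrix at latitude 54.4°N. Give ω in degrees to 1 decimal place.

The Hobo–Dyer projection is cylindrical equal-area with φ₀ = 37.5°. For cylindrical equal-area with standard parallel φ₀, h = cos φ / cos φ₀ and k = cos φ₀ / cos φ, so h·k = 1.
At 54.4°: h = 0.7337, k = 1.363; principal scales a = 1.363, b = 0.7337.
sin(ω/2) = (a − b)/(a + b) = 0.6291/2.097 = 0.3001, so ω = 2 arcsin(0.3001) ≈ 34.9°.

34.9°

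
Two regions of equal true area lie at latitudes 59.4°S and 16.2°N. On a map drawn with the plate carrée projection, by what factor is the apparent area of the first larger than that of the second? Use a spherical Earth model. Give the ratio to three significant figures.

In the plate carrée (x = Rλ, y = Rφ), meridians are true-scale (h = 1) and parallels are stretched by k = sec φ.
Areal scale at 59.4°: h·k = 1.000 × 1.964 = 1.964.
Areal scale at 16.2°: h·k = 1.000 × 1.041 = 1.041.
Ratio = 1.964/1.041 ≈ 1.89.

1.89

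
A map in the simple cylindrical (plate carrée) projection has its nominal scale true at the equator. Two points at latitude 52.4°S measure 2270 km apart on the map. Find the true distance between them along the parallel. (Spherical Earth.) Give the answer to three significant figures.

1390 km

In the plate carrée (x = Rλ, y = Rφ), meridians are true-scale (h = 1) and parallels are stretched by k = sec φ.
Along the parallel at 52.4°, map distances are exaggerated by k = sec 52.4° = 1.639.
True distance = 2270 / 1.639 = 2270 × cos 52.4° ≈ 1390 km.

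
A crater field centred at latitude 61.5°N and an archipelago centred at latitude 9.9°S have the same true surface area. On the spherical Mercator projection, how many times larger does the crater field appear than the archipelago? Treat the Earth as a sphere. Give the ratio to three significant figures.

Mercator areal scale is sec²φ.
At 61.5°: sec²(61.5°) = 1/0.4772² = 4.392.
At 9.9°: sec²(9.9°) = 1/0.9851² = 1.030.
Ratio = 4.392/1.030 = cos²(9.9°)/cos²(61.5°) ≈ 4.26.

4.26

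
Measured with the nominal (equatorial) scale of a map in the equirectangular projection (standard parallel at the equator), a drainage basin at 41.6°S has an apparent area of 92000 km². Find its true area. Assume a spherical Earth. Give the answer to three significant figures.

68800 km²

Plate carrée maps x = Rλ, y = Rφ. The meridian scale is h = 1 and the parallel scale is k = 1/cos φ = sec φ.
Areal scale = h·k = 1 × sec φ; at 41.6°, h = 1.000, k = 1.337, so h·k = 1.337.
True area = apparent / (areal scale) = 92000 / 1.337 ≈ 68800 km².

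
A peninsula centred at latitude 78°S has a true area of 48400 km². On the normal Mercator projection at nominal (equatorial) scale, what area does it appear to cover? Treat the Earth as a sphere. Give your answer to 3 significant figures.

1120000 km²

The Mercator projection is conformal; its linear scale factor is the same in every direction and equals sec φ = 1/cos φ.
Areal scale = k² = sec²φ = 1/cos²(78°) = 1/0.2079² = 23.13.
Apparent area = 48400 × 23.13 ≈ 1120000 km².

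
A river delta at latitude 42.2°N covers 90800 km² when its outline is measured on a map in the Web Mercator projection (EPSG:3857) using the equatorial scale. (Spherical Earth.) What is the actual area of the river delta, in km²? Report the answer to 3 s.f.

49800 km²

The Mercator projection is conformal; its linear scale factor is the same in every direction and equals sec φ = 1/cos φ.
Areal scale = k² = sec²φ = 1/cos²(42.2°) = 1/0.7408² = 1.822.
True area = apparent / (areal scale) = 90800 / 1.822 ≈ 49800 km².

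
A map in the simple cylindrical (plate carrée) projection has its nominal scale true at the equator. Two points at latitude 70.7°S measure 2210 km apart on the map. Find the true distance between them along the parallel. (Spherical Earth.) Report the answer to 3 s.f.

For the equirectangular projection with φ₀ = 0 (plate carrée), h = 1 along meridians and k = sec φ along parallels.
Along the parallel at 70.7°, map distances are exaggerated by k = sec 70.7° = 3.026.
True distance = 2210 / 3.026 = 2210 × cos 70.7° ≈ 730 km.

730 km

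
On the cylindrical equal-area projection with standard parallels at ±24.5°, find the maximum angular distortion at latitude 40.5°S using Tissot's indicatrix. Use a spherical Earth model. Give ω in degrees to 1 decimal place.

For cylindrical equal-area with standard parallel φ₀, h = cos φ / cos φ₀ and k = cos φ₀ / cos φ, so h·k = 1.
At 40.5°: h = 0.8356, k = 1.197; principal scales a = 1.197, b = 0.8356.
sin(ω/2) = (a − b)/(a + b) = 0.3610/2.032 = 0.1776, so ω = 2 arcsin(0.1776) ≈ 20.5°.

20.5°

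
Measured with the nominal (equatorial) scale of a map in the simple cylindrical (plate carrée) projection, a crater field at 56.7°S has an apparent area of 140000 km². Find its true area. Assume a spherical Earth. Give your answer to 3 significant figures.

For the equirectangular projection with φ₀ = 0 (plate carrée), h = 1 along meridians and k = sec φ along parallels.
Areal scale = h·k = 1 × sec φ; at 56.7°, h = 1.000, k = 1.821, so h·k = 1.821.
True area = apparent / (areal scale) = 140000 / 1.821 ≈ 76900 km².

76900 km²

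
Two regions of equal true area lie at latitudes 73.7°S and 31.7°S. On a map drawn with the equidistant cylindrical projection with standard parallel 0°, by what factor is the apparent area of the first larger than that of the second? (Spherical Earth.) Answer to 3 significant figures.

3.03

Plate carrée maps x = Rλ, y = Rφ. The meridian scale is h = 1 and the parallel scale is k = 1/cos φ = sec φ.
Areal scale at 73.7°: h·k = 1.000 × 3.563 = 3.563.
Areal scale at 31.7°: h·k = 1.000 × 1.175 = 1.175.
Ratio = 3.563/1.175 ≈ 3.03.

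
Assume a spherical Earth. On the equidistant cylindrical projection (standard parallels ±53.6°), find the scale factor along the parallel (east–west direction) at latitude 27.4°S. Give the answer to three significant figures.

0.668

The equidistant cylindrical projection with φ₀ = 53.6° has h = 1 (meridians true) and k = cos φ₀ / cos φ along parallels.
k = cos 53.6° / cos 27.4° = 0.5934/0.8878 = 0.6684.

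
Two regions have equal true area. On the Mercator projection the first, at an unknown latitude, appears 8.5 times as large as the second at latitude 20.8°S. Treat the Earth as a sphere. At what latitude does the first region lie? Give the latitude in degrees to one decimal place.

71.3°

On Mercator, (apparent₁)/(apparent₂) = sec²φ₁ / sec²φ₂ when true areas are equal.
cos²φ₂ / cos²φ₁ = 8.5  ⇒  cos φ₁ = cos 20.8° / √8.5 = 0.9348/2.915 = 0.3206.
φ₁ = arccos(0.3206) ≈ 71.3°.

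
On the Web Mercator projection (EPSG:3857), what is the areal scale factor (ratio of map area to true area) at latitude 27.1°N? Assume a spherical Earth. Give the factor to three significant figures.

Mercator is conformal, so the point scale is isotropic: h = k = sec φ = 1/cos φ.
Areal scale = k² = sec²φ = 1/cos²(27.1°) = 1/0.8902² = 1.262.

1.26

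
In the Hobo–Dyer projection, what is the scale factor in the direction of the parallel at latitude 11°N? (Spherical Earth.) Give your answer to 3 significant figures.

Hobo–Dyer is a cylindrical equal-area projection with standard parallels at ±37.5°. A cylindrical equal-area projection with standard parallel φ₀ has meridian scale h = cos φ / cos φ₀ and parallel scale k = cos φ₀ / cos φ (so areas are preserved, h·k = 1).
k = cos 37.5° / cos 11° = 0.7934/0.9816 = 0.8082.

0.808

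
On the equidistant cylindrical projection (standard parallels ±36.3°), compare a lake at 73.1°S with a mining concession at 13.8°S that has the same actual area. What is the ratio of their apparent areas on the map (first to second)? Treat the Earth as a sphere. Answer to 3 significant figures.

The equidistant cylindrical projection with φ₀ = 36.3° has h = 1 (meridians true) and k = cos φ₀ / cos φ along parallels.
Areal scale at 73.1°: h·k = 1.000 × 2.772 = 2.772.
Areal scale at 13.8°: h·k = 1.000 × 0.8299 = 0.8299.
Ratio = 2.772/0.8299 ≈ 3.34.

3.34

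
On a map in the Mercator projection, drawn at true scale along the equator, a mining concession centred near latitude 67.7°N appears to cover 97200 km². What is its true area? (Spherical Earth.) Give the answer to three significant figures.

14000 km²

For Mercator, h = k = sec φ (a conformal cylindrical projection has a single point scale, 1/cos φ).
Areal scale = k² = sec²φ = 1/cos²(67.7°) = 1/0.3795² = 6.945.
True area = apparent / (areal scale) = 97200 / 6.945 ≈ 14000 km².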